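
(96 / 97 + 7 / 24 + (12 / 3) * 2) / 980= 0.01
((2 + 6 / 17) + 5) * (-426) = -53250 / 17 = -3132.35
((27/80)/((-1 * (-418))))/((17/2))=27/284240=0.00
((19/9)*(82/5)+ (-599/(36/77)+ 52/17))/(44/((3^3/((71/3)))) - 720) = 34246359/18766640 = 1.82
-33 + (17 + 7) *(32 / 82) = -969 / 41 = -23.63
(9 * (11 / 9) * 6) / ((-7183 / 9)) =-54 / 653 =-0.08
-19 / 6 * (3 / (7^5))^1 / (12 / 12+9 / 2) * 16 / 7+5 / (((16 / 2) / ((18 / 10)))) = 11644819 / 10353112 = 1.12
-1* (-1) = 1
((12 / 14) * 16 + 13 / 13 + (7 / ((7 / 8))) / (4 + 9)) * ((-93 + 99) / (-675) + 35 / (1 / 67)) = 16356313 / 455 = 35947.94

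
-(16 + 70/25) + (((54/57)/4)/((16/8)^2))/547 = -7815491/415720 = -18.80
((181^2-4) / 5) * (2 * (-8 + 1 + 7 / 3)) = -305732 / 5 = -61146.40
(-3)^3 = -27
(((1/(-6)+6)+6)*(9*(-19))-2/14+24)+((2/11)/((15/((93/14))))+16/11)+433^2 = 142827987/770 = 185490.89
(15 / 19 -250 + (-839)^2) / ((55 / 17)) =217498.55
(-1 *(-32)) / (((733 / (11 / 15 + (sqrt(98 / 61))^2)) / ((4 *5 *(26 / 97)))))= 7125248 / 13011483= 0.55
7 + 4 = 11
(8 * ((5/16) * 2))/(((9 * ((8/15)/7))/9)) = 525/8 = 65.62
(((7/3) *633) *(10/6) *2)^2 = 24239211.11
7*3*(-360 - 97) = -9597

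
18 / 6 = 3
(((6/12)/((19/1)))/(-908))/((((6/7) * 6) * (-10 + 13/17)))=119/195016608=0.00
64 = 64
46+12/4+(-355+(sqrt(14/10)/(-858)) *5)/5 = -22.00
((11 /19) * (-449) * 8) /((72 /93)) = -153109 /57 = -2686.12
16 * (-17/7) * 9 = -2448/7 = -349.71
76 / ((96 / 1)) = 19 / 24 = 0.79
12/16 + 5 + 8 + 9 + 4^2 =38.75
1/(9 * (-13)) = -1/117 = -0.01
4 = 4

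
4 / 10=2 / 5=0.40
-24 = -24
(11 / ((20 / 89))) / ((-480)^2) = 979 / 4608000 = 0.00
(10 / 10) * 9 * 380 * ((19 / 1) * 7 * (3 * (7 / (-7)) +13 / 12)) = -871815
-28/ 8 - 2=-11/ 2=-5.50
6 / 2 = 3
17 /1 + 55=72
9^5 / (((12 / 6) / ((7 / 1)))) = 413343 / 2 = 206671.50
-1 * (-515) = 515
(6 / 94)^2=9 / 2209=0.00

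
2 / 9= 0.22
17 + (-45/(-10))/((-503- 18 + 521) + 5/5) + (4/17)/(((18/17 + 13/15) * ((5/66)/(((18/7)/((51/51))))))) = 25.65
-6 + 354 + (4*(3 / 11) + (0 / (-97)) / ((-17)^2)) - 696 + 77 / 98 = -53303 / 154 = -346.12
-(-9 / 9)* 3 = 3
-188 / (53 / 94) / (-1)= 17672 / 53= 333.43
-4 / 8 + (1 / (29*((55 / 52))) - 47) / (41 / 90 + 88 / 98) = -134050643 / 3808222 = -35.20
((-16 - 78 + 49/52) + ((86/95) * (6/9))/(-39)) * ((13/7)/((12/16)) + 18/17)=-2611098823/7936110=-329.01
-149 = -149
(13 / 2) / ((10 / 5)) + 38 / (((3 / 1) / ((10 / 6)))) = 877 / 36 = 24.36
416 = 416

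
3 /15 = 1 /5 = 0.20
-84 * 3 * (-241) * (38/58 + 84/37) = 190637748/1073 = 177667.99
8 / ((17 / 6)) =48 / 17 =2.82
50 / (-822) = -25 / 411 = -0.06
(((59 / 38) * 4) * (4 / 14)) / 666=118 / 44289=0.00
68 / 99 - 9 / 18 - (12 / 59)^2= 100285 / 689238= 0.15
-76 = -76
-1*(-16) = 16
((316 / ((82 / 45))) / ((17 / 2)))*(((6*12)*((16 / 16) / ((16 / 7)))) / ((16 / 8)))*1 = 223965 / 697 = 321.33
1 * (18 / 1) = 18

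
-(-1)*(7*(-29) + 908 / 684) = -34486 / 171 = -201.67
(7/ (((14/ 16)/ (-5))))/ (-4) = 10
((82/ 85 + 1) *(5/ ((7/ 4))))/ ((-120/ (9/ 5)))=-501/ 5950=-0.08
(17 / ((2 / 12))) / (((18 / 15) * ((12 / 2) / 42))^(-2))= 3.00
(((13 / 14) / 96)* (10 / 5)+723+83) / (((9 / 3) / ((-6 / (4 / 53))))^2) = 566027.09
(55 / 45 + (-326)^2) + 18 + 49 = 106344.22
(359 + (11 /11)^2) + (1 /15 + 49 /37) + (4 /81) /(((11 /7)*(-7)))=59569144 /164835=361.39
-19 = -19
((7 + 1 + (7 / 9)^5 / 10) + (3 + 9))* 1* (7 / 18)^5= 198769783849 / 1115771008320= 0.18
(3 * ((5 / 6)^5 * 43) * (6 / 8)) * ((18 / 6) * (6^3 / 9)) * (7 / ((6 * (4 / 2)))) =940625 / 576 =1633.03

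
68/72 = 17/18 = 0.94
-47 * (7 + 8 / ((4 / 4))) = -705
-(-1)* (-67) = -67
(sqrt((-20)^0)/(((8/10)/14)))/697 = 35/1394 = 0.03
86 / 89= 0.97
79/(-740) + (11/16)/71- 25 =-5274401/210160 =-25.10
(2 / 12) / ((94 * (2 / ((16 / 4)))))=1 / 282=0.00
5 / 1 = 5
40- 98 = -58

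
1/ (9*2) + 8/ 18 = 0.50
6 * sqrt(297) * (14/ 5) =252 * sqrt(33)/ 5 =289.53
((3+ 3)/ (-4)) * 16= -24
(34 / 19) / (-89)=-34 / 1691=-0.02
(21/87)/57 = 7/1653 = 0.00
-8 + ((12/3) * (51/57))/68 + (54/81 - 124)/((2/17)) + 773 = -16147/57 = -283.28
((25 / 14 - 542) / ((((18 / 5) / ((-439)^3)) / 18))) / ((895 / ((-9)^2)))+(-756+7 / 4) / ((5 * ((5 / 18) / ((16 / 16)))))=20681955623.32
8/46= 0.17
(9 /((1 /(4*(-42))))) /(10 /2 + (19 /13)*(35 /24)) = -471744 /2225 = -212.02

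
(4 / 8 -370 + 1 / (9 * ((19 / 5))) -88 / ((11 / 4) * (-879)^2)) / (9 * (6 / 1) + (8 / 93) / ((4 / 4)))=-112093881739 / 16409177860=-6.83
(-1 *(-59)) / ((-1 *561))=-59 / 561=-0.11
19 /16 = 1.19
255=255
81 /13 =6.23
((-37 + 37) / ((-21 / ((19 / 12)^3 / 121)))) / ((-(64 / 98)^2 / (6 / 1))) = 0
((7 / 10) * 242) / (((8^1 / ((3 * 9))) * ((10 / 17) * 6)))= 161.99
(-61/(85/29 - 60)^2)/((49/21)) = -153903/19173175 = -0.01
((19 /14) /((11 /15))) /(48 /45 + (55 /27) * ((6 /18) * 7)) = 115425 /362978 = 0.32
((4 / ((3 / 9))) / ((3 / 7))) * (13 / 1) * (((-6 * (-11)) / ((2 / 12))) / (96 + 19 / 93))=1498.31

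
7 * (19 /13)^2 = 14.95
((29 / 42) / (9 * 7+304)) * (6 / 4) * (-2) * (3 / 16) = -87 / 82208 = -0.00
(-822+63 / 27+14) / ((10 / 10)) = -2417 / 3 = -805.67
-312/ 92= -78/ 23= -3.39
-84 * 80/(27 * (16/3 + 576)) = -140/327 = -0.43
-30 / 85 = -6 / 17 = -0.35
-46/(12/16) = -184/3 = -61.33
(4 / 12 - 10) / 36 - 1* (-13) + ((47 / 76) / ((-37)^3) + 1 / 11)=3665082968 / 285834879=12.82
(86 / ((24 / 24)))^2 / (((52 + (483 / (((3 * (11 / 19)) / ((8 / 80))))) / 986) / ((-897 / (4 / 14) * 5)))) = -4197355362200 / 1880993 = -2231457.19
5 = 5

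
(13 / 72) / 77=13 / 5544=0.00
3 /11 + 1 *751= 8264 /11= 751.27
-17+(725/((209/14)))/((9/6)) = 9641/627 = 15.38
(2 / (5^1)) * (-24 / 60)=-4 / 25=-0.16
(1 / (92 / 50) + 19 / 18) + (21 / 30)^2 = 2.09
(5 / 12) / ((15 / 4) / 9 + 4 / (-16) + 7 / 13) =13 / 22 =0.59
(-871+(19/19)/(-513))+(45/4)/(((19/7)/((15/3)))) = -1744771/2052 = -850.28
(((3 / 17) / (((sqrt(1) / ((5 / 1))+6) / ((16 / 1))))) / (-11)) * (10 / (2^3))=-300 / 5797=-0.05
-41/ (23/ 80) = -3280/ 23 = -142.61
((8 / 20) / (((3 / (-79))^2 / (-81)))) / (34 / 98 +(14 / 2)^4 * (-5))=917427 / 490190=1.87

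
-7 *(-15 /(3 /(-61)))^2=-651175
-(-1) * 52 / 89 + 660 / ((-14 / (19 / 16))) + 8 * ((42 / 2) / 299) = -54.84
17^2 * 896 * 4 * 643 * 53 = 35298210304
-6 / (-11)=6 / 11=0.55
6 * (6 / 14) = 18 / 7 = 2.57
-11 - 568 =-579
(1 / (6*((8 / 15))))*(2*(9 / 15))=0.38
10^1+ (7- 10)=7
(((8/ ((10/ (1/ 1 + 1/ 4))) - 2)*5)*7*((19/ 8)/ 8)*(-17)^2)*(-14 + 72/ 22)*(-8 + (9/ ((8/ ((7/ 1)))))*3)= 1417364375/ 2816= 503325.42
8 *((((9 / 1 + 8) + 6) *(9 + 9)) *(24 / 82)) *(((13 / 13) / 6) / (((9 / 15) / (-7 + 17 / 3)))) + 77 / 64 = -938923 / 2624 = -357.82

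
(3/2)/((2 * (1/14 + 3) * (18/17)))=119/516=0.23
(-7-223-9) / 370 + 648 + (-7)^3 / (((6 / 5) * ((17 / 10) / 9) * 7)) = 431.18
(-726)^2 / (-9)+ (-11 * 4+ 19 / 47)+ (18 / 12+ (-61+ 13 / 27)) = -148895867 / 2538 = -58666.61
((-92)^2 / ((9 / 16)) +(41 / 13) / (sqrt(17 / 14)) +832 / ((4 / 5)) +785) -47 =41*sqrt(238) / 221 +151426 / 9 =16827.97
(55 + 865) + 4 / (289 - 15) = 920.01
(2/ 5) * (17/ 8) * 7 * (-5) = -119/ 4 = -29.75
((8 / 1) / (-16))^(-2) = 4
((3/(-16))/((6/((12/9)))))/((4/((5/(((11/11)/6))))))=-5/16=-0.31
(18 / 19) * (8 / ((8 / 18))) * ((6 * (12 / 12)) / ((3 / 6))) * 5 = 19440 / 19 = 1023.16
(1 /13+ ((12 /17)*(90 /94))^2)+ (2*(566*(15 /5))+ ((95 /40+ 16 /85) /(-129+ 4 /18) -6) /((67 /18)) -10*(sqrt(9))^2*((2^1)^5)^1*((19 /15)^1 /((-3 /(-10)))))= -112974702891835167 /12889175741780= -8765.08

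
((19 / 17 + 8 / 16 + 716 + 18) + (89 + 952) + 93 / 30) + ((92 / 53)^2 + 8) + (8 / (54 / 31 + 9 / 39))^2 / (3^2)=1792.56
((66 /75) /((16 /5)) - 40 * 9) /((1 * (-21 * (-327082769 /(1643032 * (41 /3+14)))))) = -245281469773 /103031072235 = -2.38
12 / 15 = 4 / 5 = 0.80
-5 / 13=-0.38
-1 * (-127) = 127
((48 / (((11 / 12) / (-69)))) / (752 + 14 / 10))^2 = 39489638400 / 1717024969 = 23.00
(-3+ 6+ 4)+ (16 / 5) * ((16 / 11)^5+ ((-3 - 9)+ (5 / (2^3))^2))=-30004889 / 3221020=-9.32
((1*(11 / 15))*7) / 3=77 / 45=1.71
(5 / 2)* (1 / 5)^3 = 1 / 50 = 0.02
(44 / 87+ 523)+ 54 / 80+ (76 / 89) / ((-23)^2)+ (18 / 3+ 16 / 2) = 88176809869 / 163841880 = 538.18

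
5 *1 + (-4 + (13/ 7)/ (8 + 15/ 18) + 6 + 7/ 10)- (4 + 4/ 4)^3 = -434403/ 3710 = -117.09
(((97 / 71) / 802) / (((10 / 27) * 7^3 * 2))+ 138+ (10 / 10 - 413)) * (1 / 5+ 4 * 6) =-12950685449581 / 1953110600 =-6630.80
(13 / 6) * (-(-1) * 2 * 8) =104 / 3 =34.67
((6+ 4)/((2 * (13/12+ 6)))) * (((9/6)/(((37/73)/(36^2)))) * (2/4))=851472/629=1353.69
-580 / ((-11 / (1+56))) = 33060 / 11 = 3005.45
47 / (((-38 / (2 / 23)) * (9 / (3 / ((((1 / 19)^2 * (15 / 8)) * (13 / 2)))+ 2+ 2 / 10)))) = -92731 / 85215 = -1.09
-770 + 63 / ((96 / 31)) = -23989 / 32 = -749.66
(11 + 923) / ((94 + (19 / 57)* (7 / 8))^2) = 537984 / 5121169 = 0.11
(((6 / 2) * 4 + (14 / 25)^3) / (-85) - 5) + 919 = 1213716006 / 1328125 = 913.86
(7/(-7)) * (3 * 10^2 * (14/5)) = -840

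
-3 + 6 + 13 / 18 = 67 / 18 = 3.72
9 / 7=1.29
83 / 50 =1.66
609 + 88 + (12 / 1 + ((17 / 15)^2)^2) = 35976646 / 50625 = 710.65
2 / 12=1 / 6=0.17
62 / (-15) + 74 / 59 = -2548 / 885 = -2.88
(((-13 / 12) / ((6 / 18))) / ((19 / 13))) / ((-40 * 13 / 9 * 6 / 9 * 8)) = 0.01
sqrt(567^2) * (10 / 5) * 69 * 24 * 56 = 105162624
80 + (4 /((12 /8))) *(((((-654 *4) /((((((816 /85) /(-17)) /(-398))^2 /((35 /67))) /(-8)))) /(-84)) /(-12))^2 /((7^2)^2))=24315377370189630586705 /754293780576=32235951026.43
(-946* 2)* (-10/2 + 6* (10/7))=-47300/7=-6757.14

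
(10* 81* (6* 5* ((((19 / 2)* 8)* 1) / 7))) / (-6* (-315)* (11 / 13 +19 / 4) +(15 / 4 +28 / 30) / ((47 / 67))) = 67703688000 / 2715913907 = 24.93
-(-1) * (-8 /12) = -2 /3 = -0.67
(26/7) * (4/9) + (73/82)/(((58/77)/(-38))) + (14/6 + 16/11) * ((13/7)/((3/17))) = -5599025/1647954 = -3.40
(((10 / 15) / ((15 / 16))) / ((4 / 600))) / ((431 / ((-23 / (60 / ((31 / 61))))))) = -11408 / 236619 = -0.05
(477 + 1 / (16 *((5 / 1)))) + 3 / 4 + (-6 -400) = 5741 / 80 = 71.76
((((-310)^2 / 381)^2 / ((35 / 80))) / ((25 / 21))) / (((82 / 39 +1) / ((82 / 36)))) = 1575157417600 / 17564481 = 89678.56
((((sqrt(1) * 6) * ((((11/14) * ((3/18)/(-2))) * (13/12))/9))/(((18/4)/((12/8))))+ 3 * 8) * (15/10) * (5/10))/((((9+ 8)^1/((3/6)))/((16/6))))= 217585/154224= 1.41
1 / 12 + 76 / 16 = 29 / 6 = 4.83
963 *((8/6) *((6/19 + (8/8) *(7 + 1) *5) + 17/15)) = 5055964/95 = 53220.67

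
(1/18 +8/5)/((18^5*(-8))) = -149/1360488960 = -0.00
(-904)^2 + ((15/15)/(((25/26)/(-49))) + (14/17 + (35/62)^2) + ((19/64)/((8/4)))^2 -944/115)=125766833759998599/153907609600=817158.00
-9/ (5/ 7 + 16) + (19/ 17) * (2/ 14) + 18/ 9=2508/ 1547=1.62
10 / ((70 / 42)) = 6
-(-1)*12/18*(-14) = -28/3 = -9.33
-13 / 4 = -3.25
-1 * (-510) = 510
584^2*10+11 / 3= 10231691 / 3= 3410563.67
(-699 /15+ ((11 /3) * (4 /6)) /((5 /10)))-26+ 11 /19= -57398 /855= -67.13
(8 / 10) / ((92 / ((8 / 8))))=1 / 115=0.01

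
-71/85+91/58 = 3617/4930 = 0.73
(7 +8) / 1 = 15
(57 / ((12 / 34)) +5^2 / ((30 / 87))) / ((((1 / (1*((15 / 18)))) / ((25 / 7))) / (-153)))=-745875 / 7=-106553.57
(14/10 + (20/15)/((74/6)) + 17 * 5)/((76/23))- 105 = -277052/3515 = -78.82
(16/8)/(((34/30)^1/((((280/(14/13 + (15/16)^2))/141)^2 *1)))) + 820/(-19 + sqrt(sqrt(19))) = -225560573313883930/5455576694287197 - 7790 *19^(1/4)/3429 - 410 *sqrt(19)/3429 - 410 *19^(3/4)/65151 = -46.67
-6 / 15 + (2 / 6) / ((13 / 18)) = 4 / 65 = 0.06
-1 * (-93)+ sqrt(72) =6 * sqrt(2)+ 93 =101.49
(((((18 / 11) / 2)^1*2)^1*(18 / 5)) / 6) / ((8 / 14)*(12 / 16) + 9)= 63 / 605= 0.10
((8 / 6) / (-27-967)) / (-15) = 0.00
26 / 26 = 1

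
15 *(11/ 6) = 27.50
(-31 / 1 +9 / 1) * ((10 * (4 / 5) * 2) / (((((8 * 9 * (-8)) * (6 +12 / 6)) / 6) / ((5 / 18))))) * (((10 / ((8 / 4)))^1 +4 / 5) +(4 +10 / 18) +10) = 2519 / 972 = 2.59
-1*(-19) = 19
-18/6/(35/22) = -66/35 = -1.89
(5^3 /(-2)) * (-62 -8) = 4375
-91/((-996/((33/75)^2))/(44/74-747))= -304090787/23032500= -13.20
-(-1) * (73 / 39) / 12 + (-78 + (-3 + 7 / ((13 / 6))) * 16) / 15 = -11227 / 2340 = -4.80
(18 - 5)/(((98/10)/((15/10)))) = 195/98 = 1.99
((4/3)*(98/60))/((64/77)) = 3773/1440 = 2.62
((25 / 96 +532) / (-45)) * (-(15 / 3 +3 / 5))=66.24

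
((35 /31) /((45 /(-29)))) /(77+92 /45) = -1015 /110267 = -0.01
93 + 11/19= 1778/19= 93.58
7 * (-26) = -182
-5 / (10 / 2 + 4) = -5 / 9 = -0.56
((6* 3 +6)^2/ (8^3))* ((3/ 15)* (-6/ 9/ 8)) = -3/ 160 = -0.02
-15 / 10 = -3 / 2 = -1.50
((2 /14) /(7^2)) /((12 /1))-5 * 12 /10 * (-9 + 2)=42.00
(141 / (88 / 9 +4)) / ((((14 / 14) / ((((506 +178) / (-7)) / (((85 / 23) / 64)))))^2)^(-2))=5890683929375 / 4719691019050226068488192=0.00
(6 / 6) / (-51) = -1 / 51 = -0.02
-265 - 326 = -591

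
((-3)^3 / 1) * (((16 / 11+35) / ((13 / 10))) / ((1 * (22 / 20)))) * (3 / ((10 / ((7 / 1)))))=-2273670 / 1573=-1445.44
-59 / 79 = -0.75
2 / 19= 0.11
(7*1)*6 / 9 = 14 / 3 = 4.67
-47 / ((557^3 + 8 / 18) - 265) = -423 / 1555275856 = -0.00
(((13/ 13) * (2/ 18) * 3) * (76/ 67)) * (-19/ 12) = -361/ 603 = -0.60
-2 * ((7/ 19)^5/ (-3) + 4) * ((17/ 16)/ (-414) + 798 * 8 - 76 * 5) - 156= -51516403913221/ 1069674768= -48160.81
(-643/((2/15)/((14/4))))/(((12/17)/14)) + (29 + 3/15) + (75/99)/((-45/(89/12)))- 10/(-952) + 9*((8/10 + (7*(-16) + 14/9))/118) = -83761756285621/250228440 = -334741.15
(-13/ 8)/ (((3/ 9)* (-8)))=39/ 64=0.61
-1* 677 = -677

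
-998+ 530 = -468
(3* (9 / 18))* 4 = 6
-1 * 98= -98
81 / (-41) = -81 / 41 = -1.98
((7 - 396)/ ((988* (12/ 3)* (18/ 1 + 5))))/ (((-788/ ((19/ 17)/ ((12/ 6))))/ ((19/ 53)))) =7391/ 6793165184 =0.00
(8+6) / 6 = 2.33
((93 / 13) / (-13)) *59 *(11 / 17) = -60357 / 2873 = -21.01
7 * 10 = 70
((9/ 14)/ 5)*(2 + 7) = 81/ 70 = 1.16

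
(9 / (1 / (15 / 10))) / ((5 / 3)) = 81 / 10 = 8.10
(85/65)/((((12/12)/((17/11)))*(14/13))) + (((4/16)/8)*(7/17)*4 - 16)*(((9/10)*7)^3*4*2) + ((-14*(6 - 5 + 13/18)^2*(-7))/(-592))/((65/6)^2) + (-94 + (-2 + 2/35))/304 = -44651419601012813/1399665267000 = -31901.50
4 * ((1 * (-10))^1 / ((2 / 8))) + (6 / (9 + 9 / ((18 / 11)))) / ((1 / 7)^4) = 833.52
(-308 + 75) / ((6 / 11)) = -2563 / 6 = -427.17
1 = 1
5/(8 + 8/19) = 19/32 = 0.59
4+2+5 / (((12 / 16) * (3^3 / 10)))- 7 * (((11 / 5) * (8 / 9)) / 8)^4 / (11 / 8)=34654214 / 4100625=8.45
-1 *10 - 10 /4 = -25 /2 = -12.50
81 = 81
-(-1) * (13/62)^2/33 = 169/126852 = 0.00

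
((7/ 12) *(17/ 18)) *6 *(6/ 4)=4.96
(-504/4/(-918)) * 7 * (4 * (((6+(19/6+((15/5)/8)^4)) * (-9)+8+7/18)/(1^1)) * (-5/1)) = 670955285/470016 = 1427.52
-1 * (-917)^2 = -840889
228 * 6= 1368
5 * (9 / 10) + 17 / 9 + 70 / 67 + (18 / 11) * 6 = 17.25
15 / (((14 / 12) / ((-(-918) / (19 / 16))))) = 9939.25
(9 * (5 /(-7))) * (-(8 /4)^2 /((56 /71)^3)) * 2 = 16105995 /153664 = 104.81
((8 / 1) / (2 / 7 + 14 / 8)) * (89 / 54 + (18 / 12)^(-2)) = 12656 / 1539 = 8.22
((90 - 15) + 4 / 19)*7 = 10003 / 19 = 526.47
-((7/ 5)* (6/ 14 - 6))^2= -1521/ 25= -60.84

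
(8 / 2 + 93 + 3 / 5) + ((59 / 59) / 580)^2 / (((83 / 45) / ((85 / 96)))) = 17440698623 / 178695680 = 97.60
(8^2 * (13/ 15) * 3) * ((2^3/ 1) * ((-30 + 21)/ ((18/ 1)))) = -3328/ 5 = -665.60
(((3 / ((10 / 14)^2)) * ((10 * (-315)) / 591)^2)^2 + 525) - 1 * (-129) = 43010413856574 / 1506138481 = 28556.75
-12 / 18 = -0.67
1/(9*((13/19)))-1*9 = -1034/117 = -8.84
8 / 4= 2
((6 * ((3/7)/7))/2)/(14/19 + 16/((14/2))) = 57/938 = 0.06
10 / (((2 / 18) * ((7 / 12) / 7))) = 1080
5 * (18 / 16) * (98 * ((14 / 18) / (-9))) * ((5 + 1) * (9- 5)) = -1143.33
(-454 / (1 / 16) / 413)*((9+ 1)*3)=-217920 / 413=-527.65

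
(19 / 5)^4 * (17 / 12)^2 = 418.48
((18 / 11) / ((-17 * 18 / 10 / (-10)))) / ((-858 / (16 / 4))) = -200 / 80223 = -0.00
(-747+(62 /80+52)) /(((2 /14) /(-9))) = 1749447 /40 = 43736.18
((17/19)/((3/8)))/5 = 136/285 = 0.48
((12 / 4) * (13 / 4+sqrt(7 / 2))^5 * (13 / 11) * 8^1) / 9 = 284323 * sqrt(14) / 192+23470889 / 4224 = 11097.38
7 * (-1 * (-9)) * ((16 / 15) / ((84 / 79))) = 316 / 5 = 63.20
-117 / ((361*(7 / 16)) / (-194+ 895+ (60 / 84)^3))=-450343296 / 866761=-519.57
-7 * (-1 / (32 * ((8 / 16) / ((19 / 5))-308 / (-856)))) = 14231 / 31968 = 0.45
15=15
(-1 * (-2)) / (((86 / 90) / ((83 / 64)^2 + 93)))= 405855 / 2048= 198.17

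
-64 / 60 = -16 / 15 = -1.07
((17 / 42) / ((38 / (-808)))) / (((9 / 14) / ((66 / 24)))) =-18887 / 513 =-36.82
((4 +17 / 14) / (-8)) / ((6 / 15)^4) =-25.46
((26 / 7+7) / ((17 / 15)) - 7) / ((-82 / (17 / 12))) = -73 / 1722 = -0.04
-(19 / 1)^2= -361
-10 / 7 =-1.43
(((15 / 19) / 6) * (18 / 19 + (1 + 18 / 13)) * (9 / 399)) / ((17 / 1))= 12345 / 21221746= 0.00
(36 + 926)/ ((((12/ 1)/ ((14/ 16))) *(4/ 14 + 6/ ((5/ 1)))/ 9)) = 27195/ 64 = 424.92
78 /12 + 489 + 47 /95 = 495.99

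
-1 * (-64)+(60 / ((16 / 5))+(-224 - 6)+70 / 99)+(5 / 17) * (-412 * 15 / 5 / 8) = -1292437 / 6732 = -191.98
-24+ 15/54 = -427/18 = -23.72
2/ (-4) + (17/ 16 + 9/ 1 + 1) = 169/ 16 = 10.56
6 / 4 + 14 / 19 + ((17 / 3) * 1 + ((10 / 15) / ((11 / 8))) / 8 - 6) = 821 / 418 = 1.96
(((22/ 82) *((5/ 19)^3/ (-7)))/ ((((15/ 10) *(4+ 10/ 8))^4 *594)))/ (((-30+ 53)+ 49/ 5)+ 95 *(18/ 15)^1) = -640000/ 307280305416694617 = -0.00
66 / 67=0.99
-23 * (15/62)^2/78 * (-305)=526125/99944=5.26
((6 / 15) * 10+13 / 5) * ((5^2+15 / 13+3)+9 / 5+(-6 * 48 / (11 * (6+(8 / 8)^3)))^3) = -1902501852 / 13488475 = -141.05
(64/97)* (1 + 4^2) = 1088/97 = 11.22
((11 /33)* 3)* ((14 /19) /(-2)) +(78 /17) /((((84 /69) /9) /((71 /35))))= 10832167 /158270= 68.44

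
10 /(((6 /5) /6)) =50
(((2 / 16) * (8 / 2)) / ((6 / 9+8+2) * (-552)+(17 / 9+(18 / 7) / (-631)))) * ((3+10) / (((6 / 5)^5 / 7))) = -1256084375 / 404335993536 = -0.00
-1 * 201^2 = -40401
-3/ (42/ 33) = -33/ 14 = -2.36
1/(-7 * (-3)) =1/21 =0.05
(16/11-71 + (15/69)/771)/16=-6782845/1560504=-4.35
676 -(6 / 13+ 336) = 4414 / 13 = 339.54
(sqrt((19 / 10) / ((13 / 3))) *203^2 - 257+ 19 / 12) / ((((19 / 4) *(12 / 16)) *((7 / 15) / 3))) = -61300 / 133+ 141288 *sqrt(7410) / 247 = 48779.03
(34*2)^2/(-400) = -289/25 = -11.56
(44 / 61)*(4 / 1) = 176 / 61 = 2.89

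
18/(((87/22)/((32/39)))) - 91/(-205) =322947/77285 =4.18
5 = 5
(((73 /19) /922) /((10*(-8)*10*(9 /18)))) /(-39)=73 /273280800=0.00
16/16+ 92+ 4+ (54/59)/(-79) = 452063/4661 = 96.99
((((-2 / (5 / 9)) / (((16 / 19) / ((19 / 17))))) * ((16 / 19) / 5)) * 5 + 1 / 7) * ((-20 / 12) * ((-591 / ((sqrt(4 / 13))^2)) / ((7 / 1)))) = -5913349 / 3332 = -1774.71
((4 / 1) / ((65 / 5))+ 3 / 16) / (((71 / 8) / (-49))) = -5047 / 1846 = -2.73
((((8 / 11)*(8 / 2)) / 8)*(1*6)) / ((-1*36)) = -2 / 33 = -0.06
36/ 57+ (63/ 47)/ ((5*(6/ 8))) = 4416/ 4465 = 0.99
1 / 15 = 0.07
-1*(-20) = 20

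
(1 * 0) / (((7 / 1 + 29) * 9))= 0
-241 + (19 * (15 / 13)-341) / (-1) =1015 / 13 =78.08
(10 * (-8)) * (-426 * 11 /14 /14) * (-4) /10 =-37488 /49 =-765.06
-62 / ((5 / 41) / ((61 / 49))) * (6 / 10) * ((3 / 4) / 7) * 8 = -2791116 / 8575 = -325.49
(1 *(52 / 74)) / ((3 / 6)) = 52 / 37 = 1.41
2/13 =0.15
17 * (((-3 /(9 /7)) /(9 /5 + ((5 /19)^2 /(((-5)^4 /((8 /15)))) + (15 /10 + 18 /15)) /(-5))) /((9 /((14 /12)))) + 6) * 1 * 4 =18038307844 /46054143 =391.68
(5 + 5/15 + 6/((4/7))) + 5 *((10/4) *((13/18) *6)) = 70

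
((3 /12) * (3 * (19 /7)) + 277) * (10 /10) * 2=7813 /14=558.07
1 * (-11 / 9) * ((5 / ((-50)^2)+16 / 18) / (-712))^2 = -176792891 / 92390544000000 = -0.00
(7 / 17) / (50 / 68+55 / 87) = 1218 / 4045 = 0.30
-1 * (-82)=82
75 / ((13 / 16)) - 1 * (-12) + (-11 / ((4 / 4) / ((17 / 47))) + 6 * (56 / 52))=65249 / 611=106.79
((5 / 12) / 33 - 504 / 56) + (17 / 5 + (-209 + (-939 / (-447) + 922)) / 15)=12416213 / 295020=42.09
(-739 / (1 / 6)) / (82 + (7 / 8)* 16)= -739 / 16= -46.19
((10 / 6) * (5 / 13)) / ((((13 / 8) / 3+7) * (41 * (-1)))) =-200 / 96473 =-0.00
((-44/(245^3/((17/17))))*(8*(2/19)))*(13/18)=-4576/2514747375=-0.00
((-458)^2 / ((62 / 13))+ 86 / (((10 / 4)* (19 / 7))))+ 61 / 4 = 518446021 / 11780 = 44010.70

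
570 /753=190 /251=0.76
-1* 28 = -28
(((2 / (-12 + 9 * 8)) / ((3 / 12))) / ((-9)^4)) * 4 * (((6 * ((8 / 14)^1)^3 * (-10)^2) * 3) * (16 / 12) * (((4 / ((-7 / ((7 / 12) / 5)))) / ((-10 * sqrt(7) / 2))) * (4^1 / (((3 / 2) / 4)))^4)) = 17179869184 * sqrt(7) / 19139847615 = 2.37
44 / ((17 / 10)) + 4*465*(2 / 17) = 4160 / 17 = 244.71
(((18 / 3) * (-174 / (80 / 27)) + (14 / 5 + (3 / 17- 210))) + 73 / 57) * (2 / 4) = -10815839 / 38760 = -279.05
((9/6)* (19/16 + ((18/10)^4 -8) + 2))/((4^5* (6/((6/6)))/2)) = 56851/20480000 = 0.00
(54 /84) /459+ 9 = 6427 /714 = 9.00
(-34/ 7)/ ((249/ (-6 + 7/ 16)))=1513/ 13944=0.11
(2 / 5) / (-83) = -2 / 415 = -0.00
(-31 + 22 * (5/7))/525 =-107/3675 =-0.03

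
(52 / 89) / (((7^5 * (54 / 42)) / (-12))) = -208 / 641067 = -0.00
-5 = -5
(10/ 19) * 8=80/ 19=4.21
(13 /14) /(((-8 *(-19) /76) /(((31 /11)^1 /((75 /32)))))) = 0.56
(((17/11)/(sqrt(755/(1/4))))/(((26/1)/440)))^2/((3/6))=11560/25519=0.45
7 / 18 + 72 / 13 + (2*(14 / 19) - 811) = -3572801 / 4446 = -803.60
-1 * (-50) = 50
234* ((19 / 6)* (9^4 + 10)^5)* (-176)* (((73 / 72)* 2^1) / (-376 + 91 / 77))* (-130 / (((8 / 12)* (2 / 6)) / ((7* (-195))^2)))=-292059127947746602229033050303500 / 31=-9421262191862793620291389000000.00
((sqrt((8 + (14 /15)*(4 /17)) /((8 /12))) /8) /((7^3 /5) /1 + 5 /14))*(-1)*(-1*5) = 35*sqrt(22270) /164118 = 0.03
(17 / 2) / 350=17 / 700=0.02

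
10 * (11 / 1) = 110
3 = 3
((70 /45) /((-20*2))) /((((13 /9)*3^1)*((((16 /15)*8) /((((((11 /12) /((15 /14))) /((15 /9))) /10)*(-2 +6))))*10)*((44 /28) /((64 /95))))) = -343 /37050000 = -0.00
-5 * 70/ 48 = -175/ 24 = -7.29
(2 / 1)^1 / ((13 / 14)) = 28 / 13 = 2.15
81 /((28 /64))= 185.14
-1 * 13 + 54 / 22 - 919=-10225 / 11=-929.55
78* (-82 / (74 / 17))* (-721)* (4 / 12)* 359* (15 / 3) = 23453401790 / 37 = 633875724.05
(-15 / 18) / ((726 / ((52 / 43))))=-65 / 46827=-0.00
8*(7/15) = 56/15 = 3.73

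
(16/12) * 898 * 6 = 7184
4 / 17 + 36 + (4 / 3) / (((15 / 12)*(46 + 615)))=6107912 / 168555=36.24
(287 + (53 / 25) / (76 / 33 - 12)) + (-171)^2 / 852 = 182385821 / 568000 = 321.10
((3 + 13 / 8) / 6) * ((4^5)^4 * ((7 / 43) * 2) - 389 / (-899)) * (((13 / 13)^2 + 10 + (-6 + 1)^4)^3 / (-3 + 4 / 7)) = -19209560454494067535135524 / 657169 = -29230776945495097205.03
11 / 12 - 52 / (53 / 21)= -19.69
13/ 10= 1.30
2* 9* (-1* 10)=-180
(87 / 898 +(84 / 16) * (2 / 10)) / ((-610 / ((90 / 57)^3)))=-1390365 / 187861151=-0.01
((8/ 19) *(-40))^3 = -32768000/ 6859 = -4777.37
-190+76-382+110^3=1330504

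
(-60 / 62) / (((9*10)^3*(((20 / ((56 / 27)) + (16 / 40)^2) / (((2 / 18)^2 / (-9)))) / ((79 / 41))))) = 553 / 1545005629494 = 0.00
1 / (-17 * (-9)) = 1 / 153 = 0.01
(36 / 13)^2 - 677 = -113117 / 169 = -669.33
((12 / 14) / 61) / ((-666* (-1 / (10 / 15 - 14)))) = -40 / 142191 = -0.00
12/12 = 1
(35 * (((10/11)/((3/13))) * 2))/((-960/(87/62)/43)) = -567385/32736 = -17.33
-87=-87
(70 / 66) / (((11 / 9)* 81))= 0.01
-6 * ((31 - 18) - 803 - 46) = 5016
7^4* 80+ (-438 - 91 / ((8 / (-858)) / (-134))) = -2232329 / 2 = -1116164.50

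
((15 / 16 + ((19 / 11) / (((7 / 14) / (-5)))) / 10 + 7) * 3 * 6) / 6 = 3279 / 176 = 18.63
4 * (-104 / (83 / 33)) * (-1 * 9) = 123552 / 83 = 1488.58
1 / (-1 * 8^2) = -1 / 64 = -0.02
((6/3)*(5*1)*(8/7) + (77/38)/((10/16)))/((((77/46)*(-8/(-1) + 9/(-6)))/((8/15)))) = 2393472/3328325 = 0.72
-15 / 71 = -0.21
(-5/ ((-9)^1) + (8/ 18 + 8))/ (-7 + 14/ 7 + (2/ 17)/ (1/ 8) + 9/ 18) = -306/ 121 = -2.53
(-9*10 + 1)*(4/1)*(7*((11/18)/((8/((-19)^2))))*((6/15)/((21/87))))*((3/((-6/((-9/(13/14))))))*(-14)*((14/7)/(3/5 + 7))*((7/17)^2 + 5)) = 39489439374/3757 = 10510896.83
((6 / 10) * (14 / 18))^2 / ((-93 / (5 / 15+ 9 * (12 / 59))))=-18767 / 3703725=-0.01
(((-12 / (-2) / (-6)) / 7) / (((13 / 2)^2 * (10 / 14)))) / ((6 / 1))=-2 / 2535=-0.00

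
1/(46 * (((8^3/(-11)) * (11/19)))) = -19/23552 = -0.00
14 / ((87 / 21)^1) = 98 / 29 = 3.38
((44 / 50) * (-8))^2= 30976 / 625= 49.56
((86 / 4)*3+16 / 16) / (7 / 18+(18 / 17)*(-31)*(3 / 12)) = -20043 / 2392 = -8.38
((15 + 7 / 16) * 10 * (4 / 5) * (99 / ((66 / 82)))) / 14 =30381 / 28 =1085.04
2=2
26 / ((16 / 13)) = 169 / 8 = 21.12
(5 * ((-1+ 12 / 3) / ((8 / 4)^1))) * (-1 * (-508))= 3810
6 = 6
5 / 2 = 2.50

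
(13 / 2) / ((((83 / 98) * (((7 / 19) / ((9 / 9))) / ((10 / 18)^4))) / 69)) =24854375 / 181521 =136.92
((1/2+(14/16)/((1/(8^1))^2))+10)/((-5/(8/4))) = -133/5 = -26.60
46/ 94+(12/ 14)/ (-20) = 0.45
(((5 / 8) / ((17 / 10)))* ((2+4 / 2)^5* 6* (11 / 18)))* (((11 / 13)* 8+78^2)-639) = 293497600 / 39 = 7525579.49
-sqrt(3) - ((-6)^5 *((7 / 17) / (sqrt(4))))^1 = 27216 / 17 - sqrt(3) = 1599.21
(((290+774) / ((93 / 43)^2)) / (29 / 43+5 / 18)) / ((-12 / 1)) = -42297724 / 2124771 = -19.91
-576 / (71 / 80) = -46080 / 71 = -649.01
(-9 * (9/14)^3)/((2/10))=-32805/2744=-11.96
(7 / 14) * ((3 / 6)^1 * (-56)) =-14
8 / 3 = 2.67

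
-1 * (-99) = 99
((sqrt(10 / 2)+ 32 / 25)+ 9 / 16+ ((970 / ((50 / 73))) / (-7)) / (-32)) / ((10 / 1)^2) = sqrt(5) / 100+ 45723 / 560000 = 0.10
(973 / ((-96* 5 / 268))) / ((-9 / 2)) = 65191 / 540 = 120.72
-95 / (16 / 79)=-7505 / 16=-469.06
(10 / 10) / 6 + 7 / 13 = 55 / 78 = 0.71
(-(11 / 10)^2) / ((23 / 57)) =-6897 / 2300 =-3.00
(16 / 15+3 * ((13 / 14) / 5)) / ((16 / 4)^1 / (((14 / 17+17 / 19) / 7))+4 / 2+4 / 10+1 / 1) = 12617 / 153034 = 0.08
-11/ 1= -11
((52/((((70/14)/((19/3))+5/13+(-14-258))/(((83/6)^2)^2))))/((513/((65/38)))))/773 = -521329656185/17189333226288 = -0.03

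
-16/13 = -1.23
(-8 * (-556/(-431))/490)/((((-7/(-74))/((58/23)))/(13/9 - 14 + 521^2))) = -23318057205248/153007155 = -152398.48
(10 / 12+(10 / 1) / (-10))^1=-1 / 6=-0.17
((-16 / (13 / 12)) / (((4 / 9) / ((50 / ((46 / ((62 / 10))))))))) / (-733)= 66960 / 219167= 0.31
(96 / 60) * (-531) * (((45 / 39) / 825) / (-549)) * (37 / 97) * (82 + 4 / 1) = 1501904 / 21153275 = 0.07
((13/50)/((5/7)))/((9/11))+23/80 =13183/18000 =0.73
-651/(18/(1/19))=-217/114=-1.90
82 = 82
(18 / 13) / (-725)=-18 / 9425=-0.00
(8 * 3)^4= 331776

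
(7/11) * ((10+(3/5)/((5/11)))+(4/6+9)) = 11018/825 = 13.36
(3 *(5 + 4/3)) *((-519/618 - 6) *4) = -53542/103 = -519.83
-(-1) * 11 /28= 11 /28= 0.39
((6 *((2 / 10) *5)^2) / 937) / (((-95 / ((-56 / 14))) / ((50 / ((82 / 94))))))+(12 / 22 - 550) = -4411530532 / 8029153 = -549.44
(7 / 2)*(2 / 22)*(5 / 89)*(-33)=-105 / 178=-0.59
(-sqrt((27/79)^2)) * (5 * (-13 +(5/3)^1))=1530/79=19.37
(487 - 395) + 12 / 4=95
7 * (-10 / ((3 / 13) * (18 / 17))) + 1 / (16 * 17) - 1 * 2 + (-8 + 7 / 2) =-292.98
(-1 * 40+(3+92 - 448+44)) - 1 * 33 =-382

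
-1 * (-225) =225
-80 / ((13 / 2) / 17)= -2720 / 13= -209.23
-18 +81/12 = -45/4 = -11.25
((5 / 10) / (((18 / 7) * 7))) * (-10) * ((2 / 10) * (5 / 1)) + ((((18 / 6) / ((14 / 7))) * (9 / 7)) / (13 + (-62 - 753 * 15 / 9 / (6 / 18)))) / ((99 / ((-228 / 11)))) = -8073067 / 29074122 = -0.28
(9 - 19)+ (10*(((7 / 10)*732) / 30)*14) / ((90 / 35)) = 41396 / 45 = 919.91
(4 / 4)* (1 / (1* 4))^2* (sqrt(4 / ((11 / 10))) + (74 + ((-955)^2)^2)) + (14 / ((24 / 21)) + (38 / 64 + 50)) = 51986850106.65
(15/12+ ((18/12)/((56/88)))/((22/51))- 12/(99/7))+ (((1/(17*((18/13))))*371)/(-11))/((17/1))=5.78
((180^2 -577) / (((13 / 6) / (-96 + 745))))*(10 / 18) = 206531270 / 39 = 5295673.59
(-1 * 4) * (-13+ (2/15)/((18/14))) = 51.59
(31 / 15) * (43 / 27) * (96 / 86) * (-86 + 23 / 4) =-13268 / 45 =-294.84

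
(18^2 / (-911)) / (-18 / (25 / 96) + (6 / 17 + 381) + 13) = -0.00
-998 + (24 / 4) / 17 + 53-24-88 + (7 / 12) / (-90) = -1056.65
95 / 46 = 2.07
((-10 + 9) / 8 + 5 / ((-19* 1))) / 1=-59 / 152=-0.39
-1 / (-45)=1 / 45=0.02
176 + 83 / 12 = 2195 / 12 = 182.92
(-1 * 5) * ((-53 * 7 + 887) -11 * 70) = 1270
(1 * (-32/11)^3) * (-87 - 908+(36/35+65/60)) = 3416170496/139755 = 24443.99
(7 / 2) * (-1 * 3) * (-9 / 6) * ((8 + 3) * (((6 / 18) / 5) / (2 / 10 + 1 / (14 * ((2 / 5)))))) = 1617 / 53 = 30.51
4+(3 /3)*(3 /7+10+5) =136 /7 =19.43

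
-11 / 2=-5.50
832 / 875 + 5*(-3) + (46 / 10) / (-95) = -234372 / 16625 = -14.10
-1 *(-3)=3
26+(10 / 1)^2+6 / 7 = 888 / 7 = 126.86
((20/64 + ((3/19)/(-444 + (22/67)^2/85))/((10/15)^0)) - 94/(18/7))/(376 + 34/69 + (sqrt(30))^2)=-48298458352021/541697723657472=-0.09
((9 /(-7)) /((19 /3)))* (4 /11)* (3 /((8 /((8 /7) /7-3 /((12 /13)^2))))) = 213219 /2293984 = 0.09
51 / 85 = 3 / 5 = 0.60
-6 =-6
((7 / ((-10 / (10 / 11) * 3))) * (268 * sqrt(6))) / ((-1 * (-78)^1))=-938 * sqrt(6) / 1287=-1.79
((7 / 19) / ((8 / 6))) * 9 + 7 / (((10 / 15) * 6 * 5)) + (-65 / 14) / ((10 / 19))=-5.98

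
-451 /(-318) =451 /318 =1.42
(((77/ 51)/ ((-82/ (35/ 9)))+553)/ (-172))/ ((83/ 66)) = -228922309/ 89553348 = -2.56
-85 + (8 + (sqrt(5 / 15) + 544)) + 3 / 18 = sqrt(3) / 3 + 2803 / 6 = 467.74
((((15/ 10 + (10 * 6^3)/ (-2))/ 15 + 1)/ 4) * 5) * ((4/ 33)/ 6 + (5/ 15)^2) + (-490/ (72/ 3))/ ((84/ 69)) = -44999/ 1584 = -28.41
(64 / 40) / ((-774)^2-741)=8 / 2991675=0.00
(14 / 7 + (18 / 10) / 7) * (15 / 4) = 237 / 28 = 8.46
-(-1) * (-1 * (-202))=202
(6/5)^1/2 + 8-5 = 18/5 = 3.60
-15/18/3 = -0.28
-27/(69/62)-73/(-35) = -17851/805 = -22.18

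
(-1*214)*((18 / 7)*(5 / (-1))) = 19260 / 7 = 2751.43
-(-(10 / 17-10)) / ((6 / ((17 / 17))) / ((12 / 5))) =-64 / 17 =-3.76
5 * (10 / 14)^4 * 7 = 3125 / 343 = 9.11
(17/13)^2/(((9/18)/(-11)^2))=69938/169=413.83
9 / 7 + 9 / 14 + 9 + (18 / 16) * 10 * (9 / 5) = 873 / 28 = 31.18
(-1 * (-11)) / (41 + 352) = 11 / 393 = 0.03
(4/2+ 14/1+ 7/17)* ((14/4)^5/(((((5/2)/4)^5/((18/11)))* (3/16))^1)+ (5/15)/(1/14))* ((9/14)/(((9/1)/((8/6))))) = 43905452644/584375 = 75132.33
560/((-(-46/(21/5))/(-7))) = -8232/23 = -357.91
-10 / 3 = -3.33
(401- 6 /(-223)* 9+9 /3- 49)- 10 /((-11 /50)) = 982909 /2453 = 400.70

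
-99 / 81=-11 / 9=-1.22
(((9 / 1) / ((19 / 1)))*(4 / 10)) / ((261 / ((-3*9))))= -54 / 2755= -0.02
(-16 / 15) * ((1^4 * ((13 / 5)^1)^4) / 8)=-57122 / 9375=-6.09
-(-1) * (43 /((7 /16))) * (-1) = -688 /7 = -98.29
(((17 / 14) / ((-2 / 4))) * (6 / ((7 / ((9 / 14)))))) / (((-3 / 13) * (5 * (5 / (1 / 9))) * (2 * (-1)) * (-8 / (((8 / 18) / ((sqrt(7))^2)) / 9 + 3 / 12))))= 128843 / 311169600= 0.00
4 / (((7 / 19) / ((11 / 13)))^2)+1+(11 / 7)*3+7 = 280011 / 8281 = 33.81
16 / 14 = 8 / 7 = 1.14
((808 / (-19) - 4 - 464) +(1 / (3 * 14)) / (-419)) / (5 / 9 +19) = -512101857 / 19615904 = -26.11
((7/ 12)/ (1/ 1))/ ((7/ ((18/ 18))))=0.08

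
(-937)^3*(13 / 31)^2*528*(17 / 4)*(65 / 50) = -2027877359481402 / 4805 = -422034830277.09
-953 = -953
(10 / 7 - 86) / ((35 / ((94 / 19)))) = -55648 / 4655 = -11.95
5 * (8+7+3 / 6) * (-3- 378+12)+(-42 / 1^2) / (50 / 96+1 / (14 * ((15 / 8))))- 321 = -18150021 / 626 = -28993.64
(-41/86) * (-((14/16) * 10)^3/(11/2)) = 1757875/30272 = 58.07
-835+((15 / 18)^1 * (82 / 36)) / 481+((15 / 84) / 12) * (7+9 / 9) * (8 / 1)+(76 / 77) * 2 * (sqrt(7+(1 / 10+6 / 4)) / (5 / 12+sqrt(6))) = -832.02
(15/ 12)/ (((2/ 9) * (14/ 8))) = 3.21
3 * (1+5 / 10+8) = 57 / 2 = 28.50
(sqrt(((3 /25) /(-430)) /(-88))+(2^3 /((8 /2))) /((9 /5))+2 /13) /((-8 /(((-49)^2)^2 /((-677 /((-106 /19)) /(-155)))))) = 9471568043 *sqrt(7095) /486735920+1752240087955 /1504971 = 1165940.66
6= 6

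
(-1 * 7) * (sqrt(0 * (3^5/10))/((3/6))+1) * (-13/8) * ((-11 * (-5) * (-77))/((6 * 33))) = -35035/144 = -243.30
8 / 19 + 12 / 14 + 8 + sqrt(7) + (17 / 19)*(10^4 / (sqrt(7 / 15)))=sqrt(7) + 1234 / 133 + 170000*sqrt(105) / 133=13109.53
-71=-71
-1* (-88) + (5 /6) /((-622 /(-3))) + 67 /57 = 6323537 /70908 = 89.18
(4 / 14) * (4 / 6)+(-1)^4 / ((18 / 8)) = 40 / 63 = 0.63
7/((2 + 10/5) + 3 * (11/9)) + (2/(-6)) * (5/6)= 263/414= 0.64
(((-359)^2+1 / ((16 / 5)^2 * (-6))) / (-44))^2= 39188633142138481 / 4567597056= 8579704.53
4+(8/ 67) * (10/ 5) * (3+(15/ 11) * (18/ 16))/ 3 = 3214/ 737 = 4.36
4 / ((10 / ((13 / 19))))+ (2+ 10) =1166 / 95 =12.27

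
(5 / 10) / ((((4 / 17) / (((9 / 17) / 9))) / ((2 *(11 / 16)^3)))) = 1331 / 16384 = 0.08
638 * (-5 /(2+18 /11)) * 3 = -10527 /4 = -2631.75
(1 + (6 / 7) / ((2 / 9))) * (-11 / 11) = -34 / 7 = -4.86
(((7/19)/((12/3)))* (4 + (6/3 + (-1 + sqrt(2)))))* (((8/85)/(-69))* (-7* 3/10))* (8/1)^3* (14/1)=351232* sqrt(2)/185725 + 351232/37145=12.13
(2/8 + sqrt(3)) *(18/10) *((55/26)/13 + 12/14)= 21717/47320 + 21717 *sqrt(3)/11830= 3.64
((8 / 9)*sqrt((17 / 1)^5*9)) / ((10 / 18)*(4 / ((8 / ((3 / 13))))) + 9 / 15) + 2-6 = -4 + 300560*sqrt(17) / 259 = 4780.71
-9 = -9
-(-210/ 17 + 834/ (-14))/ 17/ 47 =8559/ 95081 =0.09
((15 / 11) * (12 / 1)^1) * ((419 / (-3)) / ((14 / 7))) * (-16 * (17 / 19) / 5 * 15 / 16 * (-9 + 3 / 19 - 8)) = -205142400 / 3971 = -51660.14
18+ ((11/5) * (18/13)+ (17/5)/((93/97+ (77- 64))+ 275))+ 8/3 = 14407823/607295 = 23.72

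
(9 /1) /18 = 1 /2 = 0.50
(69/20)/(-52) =-0.07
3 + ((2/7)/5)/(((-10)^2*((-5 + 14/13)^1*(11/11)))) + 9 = 1070987/89250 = 12.00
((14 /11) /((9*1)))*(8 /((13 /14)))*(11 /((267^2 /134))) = 210112 /8340813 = 0.03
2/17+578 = 9828/17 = 578.12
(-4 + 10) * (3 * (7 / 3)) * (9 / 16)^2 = 1701 / 128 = 13.29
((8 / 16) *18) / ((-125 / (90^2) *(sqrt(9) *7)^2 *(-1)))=324 / 245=1.32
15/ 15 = 1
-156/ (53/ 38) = -5928/ 53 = -111.85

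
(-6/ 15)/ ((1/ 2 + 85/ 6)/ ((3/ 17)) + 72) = -9/ 3490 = -0.00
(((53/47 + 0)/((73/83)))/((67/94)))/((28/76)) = 167162/34237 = 4.88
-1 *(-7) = 7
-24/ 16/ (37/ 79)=-237/ 74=-3.20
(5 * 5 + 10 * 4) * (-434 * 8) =-225680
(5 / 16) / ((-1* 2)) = -5 / 32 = -0.16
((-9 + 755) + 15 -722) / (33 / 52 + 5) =6.92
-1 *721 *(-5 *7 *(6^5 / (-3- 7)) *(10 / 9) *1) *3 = -65409120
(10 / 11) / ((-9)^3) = -10 / 8019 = -0.00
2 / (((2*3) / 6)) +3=5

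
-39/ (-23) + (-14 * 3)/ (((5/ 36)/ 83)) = -2886213/ 115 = -25097.50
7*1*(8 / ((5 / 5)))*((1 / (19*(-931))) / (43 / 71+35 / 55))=-3124 / 1225595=-0.00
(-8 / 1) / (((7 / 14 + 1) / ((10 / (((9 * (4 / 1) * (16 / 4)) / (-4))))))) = 40 / 27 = 1.48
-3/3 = -1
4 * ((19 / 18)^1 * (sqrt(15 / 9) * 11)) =59.96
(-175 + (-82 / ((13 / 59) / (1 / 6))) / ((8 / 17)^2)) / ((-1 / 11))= 12494801 / 2496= 5005.93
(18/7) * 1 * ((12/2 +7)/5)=234/35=6.69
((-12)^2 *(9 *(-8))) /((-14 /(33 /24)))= 7128 /7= 1018.29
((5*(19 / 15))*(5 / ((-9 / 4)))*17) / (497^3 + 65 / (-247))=-0.00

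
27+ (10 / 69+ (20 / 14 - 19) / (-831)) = 3634576 / 133791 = 27.17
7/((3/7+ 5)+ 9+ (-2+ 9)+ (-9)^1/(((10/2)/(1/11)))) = 2695/8187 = 0.33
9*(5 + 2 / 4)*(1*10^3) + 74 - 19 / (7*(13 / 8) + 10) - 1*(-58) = 446680 / 9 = 49631.11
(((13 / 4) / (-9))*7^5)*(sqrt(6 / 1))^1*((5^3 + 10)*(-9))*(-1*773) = -22800628305*sqrt(6) / 4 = -13962476290.53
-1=-1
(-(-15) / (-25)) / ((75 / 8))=-8 / 125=-0.06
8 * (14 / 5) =112 / 5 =22.40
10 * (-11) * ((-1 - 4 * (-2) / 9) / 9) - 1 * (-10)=920 / 81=11.36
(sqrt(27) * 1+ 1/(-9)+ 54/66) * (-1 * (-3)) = 70/33+ 9 * sqrt(3) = 17.71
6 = 6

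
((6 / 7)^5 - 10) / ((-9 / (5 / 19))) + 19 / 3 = 19003451 / 2873997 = 6.61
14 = 14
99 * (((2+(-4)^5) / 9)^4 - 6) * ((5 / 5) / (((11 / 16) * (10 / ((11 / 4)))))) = 4800165862316 / 729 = 6584589660.24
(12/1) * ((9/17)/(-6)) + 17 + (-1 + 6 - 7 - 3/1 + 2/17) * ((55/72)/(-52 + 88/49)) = 9644641/602208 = 16.02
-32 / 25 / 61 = -32 / 1525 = -0.02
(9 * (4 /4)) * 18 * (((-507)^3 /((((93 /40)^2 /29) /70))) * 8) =-63427705782742.98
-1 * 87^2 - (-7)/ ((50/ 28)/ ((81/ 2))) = -185256/ 25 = -7410.24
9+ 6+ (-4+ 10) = 21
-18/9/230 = -1/115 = -0.01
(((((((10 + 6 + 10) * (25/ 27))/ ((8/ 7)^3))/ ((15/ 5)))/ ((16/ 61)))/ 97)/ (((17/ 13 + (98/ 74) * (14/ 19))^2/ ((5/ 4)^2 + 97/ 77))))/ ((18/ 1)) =94035116433560575/ 14800755944225636352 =0.01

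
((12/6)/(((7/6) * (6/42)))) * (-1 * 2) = -24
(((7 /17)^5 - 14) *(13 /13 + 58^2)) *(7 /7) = -66832907715 /1419857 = -47070.17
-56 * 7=-392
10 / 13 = 0.77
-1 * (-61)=61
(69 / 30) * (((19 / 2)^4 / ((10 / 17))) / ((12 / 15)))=50955511 / 1280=39808.99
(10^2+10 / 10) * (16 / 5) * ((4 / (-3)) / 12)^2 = 1616 / 405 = 3.99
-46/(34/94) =-2162/17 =-127.18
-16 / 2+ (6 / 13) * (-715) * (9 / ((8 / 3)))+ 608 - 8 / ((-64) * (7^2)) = -201389 / 392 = -513.75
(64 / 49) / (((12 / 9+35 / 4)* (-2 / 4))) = -1536 / 5929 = -0.26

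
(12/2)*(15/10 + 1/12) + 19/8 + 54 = 527/8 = 65.88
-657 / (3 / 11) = -2409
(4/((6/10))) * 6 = 40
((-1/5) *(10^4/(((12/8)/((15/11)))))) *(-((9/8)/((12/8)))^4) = 50625/88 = 575.28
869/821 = 1.06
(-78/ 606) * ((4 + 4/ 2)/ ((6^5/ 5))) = -0.00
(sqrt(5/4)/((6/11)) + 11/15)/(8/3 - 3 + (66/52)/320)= -22880*sqrt(5)/8221 - 18304/8221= -8.45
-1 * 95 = -95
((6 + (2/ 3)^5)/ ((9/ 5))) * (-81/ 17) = -7450/ 459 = -16.23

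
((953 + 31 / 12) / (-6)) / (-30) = 11467 / 2160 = 5.31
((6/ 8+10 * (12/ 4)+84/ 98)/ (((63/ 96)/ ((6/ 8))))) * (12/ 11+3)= 79650/ 539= 147.77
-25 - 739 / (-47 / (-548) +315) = -4721647 / 172667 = -27.35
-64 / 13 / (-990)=32 / 6435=0.00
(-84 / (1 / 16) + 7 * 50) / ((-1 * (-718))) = -497 / 359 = -1.38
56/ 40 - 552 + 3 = -2738/ 5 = -547.60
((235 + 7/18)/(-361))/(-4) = 223/1368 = 0.16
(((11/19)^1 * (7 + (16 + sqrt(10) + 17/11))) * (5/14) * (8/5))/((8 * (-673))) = -135/89509 - 11 * sqrt(10)/179018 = -0.00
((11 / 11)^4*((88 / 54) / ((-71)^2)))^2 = 1936 / 18525115449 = 0.00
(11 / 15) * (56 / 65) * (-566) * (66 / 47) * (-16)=122726912 / 15275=8034.50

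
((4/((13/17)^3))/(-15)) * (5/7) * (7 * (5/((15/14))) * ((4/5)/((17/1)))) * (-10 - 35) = 64736/2197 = 29.47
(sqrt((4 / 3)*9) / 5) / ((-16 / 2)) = -sqrt(3) / 20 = -0.09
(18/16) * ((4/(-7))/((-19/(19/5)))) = 9/70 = 0.13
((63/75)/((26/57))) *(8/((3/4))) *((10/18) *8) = 17024/195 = 87.30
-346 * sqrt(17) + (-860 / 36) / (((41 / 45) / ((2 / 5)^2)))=-346 * sqrt(17) - 172 / 41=-1430.79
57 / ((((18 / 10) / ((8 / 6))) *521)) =380 / 4689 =0.08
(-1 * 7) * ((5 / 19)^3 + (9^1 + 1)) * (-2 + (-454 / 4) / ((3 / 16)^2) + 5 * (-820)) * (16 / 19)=56415686880 / 130321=432897.90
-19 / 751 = -0.03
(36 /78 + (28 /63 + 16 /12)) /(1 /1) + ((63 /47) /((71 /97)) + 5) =3541426 /390429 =9.07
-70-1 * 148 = -218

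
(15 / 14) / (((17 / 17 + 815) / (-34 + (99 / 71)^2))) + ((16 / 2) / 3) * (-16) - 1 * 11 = -3093000503 / 57588384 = -53.71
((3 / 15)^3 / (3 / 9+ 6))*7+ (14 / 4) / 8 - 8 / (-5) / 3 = 111683 / 114000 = 0.98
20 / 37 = 0.54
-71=-71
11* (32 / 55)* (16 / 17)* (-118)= -60416 / 85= -710.78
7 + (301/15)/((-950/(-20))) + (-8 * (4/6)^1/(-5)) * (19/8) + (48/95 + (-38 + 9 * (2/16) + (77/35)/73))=-7318869/277400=-26.38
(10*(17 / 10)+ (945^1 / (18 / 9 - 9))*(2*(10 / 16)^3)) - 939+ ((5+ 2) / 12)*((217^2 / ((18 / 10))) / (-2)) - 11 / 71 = -4229416031 / 490752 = -8618.23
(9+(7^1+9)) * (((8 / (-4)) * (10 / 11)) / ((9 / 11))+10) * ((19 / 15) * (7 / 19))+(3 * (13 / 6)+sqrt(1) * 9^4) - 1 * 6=359221 / 54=6652.24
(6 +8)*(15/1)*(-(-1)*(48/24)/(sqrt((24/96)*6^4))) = 70/3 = 23.33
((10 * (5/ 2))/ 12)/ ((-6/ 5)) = -125/ 72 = -1.74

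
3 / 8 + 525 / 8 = 66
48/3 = 16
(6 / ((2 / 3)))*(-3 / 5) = -27 / 5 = -5.40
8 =8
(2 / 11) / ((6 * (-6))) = -1 / 198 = -0.01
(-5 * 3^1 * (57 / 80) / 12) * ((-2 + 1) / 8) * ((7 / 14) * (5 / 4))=0.07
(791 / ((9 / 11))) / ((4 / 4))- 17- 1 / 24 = 68381 / 72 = 949.74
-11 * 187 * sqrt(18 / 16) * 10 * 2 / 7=-30855 * sqrt(2) / 7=-6233.65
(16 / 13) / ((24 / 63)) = 42 / 13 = 3.23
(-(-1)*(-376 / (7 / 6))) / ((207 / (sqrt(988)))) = -1504*sqrt(247) / 483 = -48.94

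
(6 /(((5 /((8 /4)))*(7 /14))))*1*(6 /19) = 144 /95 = 1.52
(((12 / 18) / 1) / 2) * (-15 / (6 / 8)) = -20 / 3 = -6.67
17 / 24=0.71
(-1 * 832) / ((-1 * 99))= 832 / 99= 8.40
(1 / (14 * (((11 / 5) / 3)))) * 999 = 14985 / 154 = 97.31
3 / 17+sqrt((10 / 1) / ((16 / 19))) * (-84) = 3 / 17 - 21 * sqrt(190) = -289.29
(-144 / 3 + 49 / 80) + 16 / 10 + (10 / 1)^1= -35.79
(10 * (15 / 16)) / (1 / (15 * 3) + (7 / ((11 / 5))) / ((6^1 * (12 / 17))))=12375 / 1021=12.12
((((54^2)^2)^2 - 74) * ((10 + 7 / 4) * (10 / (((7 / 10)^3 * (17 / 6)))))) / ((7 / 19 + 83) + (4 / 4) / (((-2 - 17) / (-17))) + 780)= 138354967448105070000 / 13678693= 10114633572674.31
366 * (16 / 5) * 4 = 23424 / 5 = 4684.80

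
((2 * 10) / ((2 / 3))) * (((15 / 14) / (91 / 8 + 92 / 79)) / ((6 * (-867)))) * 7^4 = -108388 / 91613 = -1.18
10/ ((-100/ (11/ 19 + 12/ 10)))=-169/ 950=-0.18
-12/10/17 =-6/85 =-0.07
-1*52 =-52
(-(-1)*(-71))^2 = 5041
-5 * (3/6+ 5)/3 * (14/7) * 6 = -110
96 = 96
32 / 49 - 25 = -1193 / 49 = -24.35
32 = 32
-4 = -4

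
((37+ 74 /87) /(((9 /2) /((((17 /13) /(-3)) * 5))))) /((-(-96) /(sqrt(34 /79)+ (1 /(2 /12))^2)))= -279905 /40716 - 279905 * sqrt(2686) /115796304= -7.00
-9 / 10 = -0.90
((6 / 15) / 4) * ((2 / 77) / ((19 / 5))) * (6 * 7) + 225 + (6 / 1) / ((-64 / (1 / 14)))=21069261 / 93632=225.02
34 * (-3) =-102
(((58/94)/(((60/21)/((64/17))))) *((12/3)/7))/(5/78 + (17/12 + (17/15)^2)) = 4343040/25850047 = 0.17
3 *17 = 51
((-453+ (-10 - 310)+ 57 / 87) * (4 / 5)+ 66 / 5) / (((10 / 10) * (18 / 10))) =-9742 / 29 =-335.93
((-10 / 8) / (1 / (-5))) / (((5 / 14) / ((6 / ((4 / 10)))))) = 525 / 2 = 262.50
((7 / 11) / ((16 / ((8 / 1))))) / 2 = 7 / 44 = 0.16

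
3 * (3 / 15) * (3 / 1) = 9 / 5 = 1.80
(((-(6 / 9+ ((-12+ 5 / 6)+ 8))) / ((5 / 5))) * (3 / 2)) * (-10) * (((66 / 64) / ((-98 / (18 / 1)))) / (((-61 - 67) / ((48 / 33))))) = -2025 / 25088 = -0.08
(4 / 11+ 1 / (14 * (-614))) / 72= 34373 / 6808032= 0.01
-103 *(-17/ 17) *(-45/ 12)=-386.25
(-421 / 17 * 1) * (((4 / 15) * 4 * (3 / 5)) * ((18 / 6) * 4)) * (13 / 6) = -175136 / 425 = -412.08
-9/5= -1.80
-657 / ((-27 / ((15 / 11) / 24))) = 365 / 264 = 1.38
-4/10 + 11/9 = 0.82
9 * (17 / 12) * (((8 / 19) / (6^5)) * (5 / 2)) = 85 / 49248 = 0.00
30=30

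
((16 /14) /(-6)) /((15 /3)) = -4 /105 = -0.04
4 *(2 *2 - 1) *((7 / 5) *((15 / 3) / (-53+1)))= -1.62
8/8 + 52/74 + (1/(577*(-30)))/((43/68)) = 23445137/13770105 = 1.70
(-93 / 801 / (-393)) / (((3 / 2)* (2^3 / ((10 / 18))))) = 155 / 11332548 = 0.00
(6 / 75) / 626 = 1 / 7825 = 0.00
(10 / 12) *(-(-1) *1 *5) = 25 / 6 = 4.17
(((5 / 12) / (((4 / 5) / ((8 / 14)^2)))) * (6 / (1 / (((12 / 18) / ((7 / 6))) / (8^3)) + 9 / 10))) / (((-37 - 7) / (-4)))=500 / 4834291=0.00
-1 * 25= -25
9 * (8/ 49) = 72/ 49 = 1.47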